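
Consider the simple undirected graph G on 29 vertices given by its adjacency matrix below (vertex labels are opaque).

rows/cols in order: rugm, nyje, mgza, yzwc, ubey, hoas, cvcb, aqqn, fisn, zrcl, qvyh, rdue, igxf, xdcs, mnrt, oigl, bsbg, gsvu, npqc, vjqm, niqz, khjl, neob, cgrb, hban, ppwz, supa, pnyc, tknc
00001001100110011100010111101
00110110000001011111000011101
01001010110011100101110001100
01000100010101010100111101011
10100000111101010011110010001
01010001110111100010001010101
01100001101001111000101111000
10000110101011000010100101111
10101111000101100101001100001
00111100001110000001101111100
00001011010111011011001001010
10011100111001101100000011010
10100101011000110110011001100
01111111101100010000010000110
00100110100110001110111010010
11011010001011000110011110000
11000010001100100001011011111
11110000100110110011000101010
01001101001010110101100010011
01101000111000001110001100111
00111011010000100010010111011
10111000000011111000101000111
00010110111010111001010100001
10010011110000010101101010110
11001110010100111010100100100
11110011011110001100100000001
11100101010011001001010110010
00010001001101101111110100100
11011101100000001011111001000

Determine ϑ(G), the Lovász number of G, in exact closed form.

N(rugm) = {ubey, aqqn, fisn, rdue, igxf, oigl, bsbg, gsvu, khjl, cgrb, hban, ppwz, supa, tknc}, |N(rugm)| = 14.
Vertex npqc has 14 neighbors: nyje, ubey, hoas, aqqn, qvyh, igxf, mnrt, oigl, gsvu, vjqm, niqz, hban, pnyc, tknc.
N(nyje) = {mgza, yzwc, hoas, cvcb, xdcs, oigl, bsbg, gsvu, npqc, vjqm, hban, ppwz, supa, tknc}, |N(nyje)| = 14.
N(tknc) = {rugm, nyje, yzwc, ubey, hoas, aqqn, fisn, bsbg, npqc, vjqm, niqz, khjl, neob, ppwz}, |N(tknc)| = 14.
Every vertex has degree 14 (N=29); SR(29,14,6,7) — a Paley graph.
The 3 distinct eigenvalues: [14.0, 2.19258, -3.19258].
Lovász (edge-transitive): ϑ = −29·(-sqrt(29)/2 - 1/2)/((14)−(-sqrt(29)/2 - 1/2)) = sqrt(29).
= 5.38516481… (decimal).

sqrt(29)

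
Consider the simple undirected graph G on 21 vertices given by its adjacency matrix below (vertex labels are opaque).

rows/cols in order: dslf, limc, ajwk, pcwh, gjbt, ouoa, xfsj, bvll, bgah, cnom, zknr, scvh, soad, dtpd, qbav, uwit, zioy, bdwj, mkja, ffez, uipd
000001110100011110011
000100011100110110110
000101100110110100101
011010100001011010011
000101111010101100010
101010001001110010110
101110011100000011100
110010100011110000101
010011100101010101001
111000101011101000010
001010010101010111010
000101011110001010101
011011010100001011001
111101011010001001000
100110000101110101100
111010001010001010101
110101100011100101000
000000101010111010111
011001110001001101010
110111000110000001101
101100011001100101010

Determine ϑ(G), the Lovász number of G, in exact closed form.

6

N(ouoa) = {dslf, ajwk, gjbt, bgah, scvh, soad, dtpd, zioy, mkja, ffez}, |N(ouoa)| = 10.
deg(zknr) = 10; N(zknr) = {ajwk, gjbt, bvll, cnom, scvh, dtpd, uwit, zioy, bdwj, ffez}.
deg(bgah) = 10; N(bgah) = {limc, gjbt, ouoa, xfsj, cnom, scvh, dtpd, uwit, bdwj, uipd}.
N(soad) = {limc, ajwk, gjbt, ouoa, bvll, cnom, qbav, zioy, bdwj, uipd}, |N(soad)| = 10.
21-vertex 10-regular graph: Kneser-type, 2-subsets of [7].
Distinct eigenvalues (to 4 d.p.): [10.0, 1.0, -4.0].
ϑ = −N·λ_min/(λ_max−λ_min) = −21·(-4)/(10−(-4)) = 6.
ϑ(G) ≈ 6.000000000.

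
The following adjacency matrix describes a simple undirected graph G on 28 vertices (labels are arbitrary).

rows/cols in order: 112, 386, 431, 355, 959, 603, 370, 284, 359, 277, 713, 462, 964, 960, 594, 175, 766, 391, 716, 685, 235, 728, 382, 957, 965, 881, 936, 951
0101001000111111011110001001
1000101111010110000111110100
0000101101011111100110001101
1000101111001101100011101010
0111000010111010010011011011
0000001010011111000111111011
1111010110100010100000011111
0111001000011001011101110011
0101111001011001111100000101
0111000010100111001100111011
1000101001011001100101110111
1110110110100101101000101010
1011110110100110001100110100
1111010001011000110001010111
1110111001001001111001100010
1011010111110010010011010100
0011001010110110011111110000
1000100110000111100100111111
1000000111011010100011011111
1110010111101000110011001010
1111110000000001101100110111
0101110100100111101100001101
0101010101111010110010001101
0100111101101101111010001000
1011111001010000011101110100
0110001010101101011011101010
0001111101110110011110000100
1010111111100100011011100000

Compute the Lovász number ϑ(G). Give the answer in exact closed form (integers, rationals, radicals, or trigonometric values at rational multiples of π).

7

deg(965) = 15; N(965) = {112, 431, 355, 959, 603, 370, 277, 462, 391, 716, 685, 728, 382, 957, 881}.
deg(235) = 15; N(235) = {112, 386, 431, 355, 959, 603, 175, 766, 716, 685, 382, 957, 881, 936, 951}.
Vertex 713 has 15 neighbors: 112, 959, 370, 277, 462, 964, 175, 766, 685, 728, 382, 957, 881, 936, 951.
deg(277) = 15; N(277) = {386, 431, 355, 359, 713, 960, 594, 175, 716, 685, 382, 957, 965, 936, 951}.
15-regular, N=28; Kneser K(8,2) on C(8,2)=28 vertices.
The 3 distinct eigenvalues: [15.0, 1.0, -5.0].
λ_max=15, λ_min=-5; ϑ = −28·λ_min/(λ_max−λ_min) = 7.
= 7.000000000… (decimal).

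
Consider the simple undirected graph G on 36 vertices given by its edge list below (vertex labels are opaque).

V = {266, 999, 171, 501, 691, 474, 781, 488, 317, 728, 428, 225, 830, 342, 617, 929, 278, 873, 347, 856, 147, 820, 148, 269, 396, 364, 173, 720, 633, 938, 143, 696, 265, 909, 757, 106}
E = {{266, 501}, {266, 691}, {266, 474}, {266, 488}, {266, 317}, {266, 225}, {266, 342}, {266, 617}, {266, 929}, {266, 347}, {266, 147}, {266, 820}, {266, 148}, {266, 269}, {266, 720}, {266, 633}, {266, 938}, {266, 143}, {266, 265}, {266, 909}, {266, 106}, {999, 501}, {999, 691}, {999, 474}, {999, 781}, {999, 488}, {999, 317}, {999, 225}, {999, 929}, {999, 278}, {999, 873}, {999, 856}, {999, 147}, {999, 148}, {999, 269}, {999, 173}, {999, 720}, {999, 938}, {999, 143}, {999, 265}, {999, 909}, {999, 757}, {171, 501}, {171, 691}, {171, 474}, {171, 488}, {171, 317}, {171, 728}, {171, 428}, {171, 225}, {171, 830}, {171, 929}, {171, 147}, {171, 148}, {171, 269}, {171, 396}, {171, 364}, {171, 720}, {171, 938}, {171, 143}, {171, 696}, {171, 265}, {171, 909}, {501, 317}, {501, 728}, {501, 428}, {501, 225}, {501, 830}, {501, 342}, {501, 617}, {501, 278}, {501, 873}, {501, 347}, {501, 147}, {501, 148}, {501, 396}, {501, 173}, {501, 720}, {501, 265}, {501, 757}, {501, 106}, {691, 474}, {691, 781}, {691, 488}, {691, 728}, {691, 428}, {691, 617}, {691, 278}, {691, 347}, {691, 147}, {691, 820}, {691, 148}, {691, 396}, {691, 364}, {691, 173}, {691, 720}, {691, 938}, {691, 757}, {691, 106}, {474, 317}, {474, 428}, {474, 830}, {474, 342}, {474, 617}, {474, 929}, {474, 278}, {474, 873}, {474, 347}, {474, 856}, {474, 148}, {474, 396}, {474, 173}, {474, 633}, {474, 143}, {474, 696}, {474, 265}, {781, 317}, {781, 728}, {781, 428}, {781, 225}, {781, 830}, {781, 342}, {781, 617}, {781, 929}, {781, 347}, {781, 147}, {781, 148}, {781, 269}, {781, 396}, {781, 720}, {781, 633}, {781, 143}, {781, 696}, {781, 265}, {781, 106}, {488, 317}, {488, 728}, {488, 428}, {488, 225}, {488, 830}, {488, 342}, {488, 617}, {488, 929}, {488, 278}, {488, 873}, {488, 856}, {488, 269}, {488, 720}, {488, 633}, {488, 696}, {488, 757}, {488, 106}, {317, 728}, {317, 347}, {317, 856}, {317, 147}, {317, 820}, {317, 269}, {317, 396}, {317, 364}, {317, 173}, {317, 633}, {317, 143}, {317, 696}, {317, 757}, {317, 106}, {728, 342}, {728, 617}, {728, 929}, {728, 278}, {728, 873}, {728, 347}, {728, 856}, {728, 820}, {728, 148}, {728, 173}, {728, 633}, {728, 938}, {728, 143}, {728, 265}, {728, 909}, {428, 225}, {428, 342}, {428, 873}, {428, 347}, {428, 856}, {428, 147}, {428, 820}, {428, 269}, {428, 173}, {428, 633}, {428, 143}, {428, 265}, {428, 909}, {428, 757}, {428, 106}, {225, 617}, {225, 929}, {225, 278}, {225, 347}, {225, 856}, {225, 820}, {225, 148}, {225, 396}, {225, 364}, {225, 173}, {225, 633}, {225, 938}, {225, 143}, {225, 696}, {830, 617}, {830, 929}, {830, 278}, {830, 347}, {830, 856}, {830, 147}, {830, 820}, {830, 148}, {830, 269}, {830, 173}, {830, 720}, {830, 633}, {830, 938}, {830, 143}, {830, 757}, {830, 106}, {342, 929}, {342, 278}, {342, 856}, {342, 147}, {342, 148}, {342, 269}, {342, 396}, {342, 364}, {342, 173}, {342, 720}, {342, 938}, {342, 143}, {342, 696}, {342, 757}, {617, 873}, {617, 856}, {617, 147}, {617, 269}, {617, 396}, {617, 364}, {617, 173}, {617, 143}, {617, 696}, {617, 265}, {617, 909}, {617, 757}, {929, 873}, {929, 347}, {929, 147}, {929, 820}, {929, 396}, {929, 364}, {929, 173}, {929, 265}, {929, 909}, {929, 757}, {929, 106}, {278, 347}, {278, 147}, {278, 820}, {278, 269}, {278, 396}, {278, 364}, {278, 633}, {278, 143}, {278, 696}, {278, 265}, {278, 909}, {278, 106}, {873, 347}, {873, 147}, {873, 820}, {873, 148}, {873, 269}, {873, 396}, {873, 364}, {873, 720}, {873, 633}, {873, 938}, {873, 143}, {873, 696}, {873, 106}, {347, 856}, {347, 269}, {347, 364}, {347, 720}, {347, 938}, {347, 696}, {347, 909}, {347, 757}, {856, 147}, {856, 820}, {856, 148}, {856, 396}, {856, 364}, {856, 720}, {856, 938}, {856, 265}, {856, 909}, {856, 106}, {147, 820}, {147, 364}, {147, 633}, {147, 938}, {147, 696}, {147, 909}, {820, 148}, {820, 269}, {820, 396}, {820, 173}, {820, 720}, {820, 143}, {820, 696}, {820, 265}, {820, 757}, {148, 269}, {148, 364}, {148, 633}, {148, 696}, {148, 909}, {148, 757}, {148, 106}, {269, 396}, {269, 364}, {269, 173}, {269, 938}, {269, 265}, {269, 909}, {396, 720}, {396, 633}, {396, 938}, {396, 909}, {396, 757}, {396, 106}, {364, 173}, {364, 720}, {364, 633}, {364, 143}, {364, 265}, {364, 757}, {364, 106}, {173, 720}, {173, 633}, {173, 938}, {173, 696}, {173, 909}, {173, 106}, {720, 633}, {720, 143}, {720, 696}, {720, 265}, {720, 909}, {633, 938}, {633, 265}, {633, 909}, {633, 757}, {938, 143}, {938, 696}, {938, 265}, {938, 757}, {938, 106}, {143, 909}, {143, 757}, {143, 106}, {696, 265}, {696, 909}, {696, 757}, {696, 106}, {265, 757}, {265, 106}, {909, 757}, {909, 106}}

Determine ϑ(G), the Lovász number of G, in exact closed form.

8

N(873) = {999, 501, 474, 488, 728, 428, 617, 929, 347, 147, 820, 148, 269, 396, 364, 720, 633, 938, 143, 696, 106}, |N(873)| = 21.
deg(909) = 21; N(909) = {266, 999, 171, 728, 428, 617, 929, 278, 347, 856, 147, 148, 269, 396, 173, 720, 633, 143, 696, 757, 106}.
N(396) = {171, 501, 691, 474, 781, 317, 225, 342, 617, 929, 278, 873, 856, 820, 269, 720, 633, 938, 909, 757, 106}, |N(396)| = 21.
deg(173) = 21; N(173) = {999, 501, 691, 474, 317, 728, 428, 225, 830, 342, 617, 929, 820, 269, 364, 720, 633, 938, 696, 909, 106}.
36-vertex 21-regular graph: this is K(9,2), the Kneser graph.
spec(A) ≈ [21.0, 1.0, -6.0] (distinct, 3 d.p.).
Lovász (edge-transitive): ϑ = −36·(-6)/((21)−(-6)) = 8.
= 8.00000000… (decimal).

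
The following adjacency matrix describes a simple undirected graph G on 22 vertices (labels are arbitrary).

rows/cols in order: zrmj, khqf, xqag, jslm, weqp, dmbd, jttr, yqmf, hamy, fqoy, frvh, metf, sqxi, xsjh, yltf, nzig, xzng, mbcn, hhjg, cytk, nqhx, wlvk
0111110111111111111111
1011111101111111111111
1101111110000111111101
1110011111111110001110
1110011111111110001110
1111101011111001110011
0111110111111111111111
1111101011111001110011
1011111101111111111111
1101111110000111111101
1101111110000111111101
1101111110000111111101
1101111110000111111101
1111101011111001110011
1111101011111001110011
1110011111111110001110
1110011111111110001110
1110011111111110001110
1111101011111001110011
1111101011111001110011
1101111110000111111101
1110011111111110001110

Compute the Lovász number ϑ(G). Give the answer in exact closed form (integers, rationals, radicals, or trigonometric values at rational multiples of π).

6

deg(metf) = 16; N(metf) = {zrmj, khqf, jslm, weqp, dmbd, jttr, yqmf, hamy, xsjh, yltf, nzig, xzng, mbcn, hhjg, cytk, wlvk}.
deg(jslm) = 16; N(jslm) = {zrmj, khqf, xqag, dmbd, jttr, yqmf, hamy, fqoy, frvh, metf, sqxi, xsjh, yltf, hhjg, cytk, nqhx}.
Vertex xqag has 16 neighbors: zrmj, khqf, jslm, weqp, dmbd, jttr, yqmf, hamy, xsjh, yltf, nzig, xzng, mbcn, hhjg, cytk, wlvk.
deg(nzig) = 16; N(nzig) = {zrmj, khqf, xqag, dmbd, jttr, yqmf, hamy, fqoy, frvh, metf, sqxi, xsjh, yltf, hhjg, cytk, nqhx}.
5 parts of sizes [6, 6, 6, 2, 2]; α(G) = 6 = ϑ (perfect).
= 6.00000000… (decimal).
Sandwich: α(G)=6 ≤ ϑ(G)=6 ≤ χ(Ḡ)=6 (collapsed).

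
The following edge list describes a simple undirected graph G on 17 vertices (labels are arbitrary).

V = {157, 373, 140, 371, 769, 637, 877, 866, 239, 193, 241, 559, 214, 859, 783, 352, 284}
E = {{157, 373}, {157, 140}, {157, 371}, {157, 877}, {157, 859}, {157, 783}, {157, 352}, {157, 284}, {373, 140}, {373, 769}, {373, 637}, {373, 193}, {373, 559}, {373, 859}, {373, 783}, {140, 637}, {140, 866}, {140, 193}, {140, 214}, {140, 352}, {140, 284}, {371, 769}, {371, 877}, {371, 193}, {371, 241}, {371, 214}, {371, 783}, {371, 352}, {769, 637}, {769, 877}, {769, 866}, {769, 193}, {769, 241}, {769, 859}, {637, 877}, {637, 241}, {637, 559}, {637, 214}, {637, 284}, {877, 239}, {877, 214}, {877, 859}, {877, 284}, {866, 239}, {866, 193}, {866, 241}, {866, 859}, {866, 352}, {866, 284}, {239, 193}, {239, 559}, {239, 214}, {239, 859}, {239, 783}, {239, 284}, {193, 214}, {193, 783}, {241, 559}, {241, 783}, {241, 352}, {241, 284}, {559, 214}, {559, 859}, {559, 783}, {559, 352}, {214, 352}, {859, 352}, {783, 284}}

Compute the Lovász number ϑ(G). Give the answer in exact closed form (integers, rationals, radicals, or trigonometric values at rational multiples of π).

sqrt(17)

N(859) = {157, 373, 769, 877, 866, 239, 559, 352}, |N(859)| = 8.
Vertex 637 has 8 neighbors: 373, 140, 769, 877, 241, 559, 214, 284.
deg(783) = 8; N(783) = {157, 373, 371, 239, 193, 241, 559, 284}.
deg(239) = 8; N(239) = {877, 866, 193, 559, 214, 859, 783, 284}.
Every vertex has degree 8 (N=17); SR(17,8,3,4) — a Paley graph.
The 3 distinct eigenvalues: [8.0, 1.5616, -2.5616].
With N=17: ϑ(G) = 17·(-(-sqrt(17)/2 - 1/2))/(8−(-sqrt(17)/2 - 1/2)) = sqrt(17).
= 4.123106… (decimal).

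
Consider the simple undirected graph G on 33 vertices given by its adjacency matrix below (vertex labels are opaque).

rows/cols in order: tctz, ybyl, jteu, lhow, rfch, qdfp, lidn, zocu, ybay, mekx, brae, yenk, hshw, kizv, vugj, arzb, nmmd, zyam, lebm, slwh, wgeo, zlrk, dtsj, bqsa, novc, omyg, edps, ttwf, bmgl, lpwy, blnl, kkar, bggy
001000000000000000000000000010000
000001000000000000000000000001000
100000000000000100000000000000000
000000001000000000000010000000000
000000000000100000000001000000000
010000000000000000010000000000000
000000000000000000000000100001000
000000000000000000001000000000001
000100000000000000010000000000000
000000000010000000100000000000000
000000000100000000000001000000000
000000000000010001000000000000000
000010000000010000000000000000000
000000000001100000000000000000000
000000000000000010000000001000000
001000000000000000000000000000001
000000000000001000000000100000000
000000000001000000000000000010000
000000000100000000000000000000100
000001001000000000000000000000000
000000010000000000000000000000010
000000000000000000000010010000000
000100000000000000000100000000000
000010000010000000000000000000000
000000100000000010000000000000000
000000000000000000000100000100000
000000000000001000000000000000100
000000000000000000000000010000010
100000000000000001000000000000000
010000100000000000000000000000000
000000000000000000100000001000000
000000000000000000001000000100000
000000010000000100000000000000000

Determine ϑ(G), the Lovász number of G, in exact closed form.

33*cos(pi/33)/(cos(pi/33) + 1)

N(jteu) = {tctz, arzb}, |N(jteu)| = 2.
deg(kkar) = 2; N(kkar) = {wgeo, ttwf}.
Vertex tctz has 2 neighbors: jteu, bmgl.
N(rfch) = {hshw, bqsa}, |N(rfch)| = 2.
2-regular, N=33; connected 2-regular on 33 ⇒ C_{33}.
The 17 distinct eigenvalues: [2.0, 1.96386, 1.85674, 1.68251, 1.44747, 1.16011, 0.83083, 0.47152, 0.09516, -0.28463, -0.65414, -1.0, -1.30972, -1.57211, -1.77767, -1.91899, -1.99094].
ϑ = −N·λ_min/(λ_max−λ_min) = −33·(-2*cos(pi/33))/(2−(-2*cos(pi/33))) = 33*cos(pi/33)/(cos(pi/33) + 1).
≈ 16.46256 (to 5 d.p.).
16 ≤ 33*cos(pi/33)/(cos(pi/33) + 1) ≤ 17: both strict.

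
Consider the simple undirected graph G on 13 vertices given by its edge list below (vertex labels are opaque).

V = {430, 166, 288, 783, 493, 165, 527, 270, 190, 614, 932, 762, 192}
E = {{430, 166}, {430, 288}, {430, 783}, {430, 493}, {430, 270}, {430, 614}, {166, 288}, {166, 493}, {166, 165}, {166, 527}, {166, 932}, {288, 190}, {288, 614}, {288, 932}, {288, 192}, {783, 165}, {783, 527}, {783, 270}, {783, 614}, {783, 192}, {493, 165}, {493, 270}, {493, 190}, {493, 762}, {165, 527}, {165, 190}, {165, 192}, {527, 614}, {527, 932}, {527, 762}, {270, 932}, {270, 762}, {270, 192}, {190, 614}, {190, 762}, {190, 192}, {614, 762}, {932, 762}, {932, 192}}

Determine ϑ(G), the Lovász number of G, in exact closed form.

Vertex 190 has 6 neighbors: 288, 493, 165, 614, 762, 192.
N(527) = {166, 783, 165, 614, 932, 762}, |N(527)| = 6.
deg(783) = 6; N(783) = {430, 165, 527, 270, 614, 192}.
deg(192) = 6; N(192) = {288, 783, 165, 270, 190, 932}.
6-regular, N=13; strongly regular (13,6,2,3).
Distinct eigenvalues (to 3 d.p.): [6.0, 1.303, -2.303].
λ_max=6, λ_min=-sqrt(13)/2 - 1/2; ϑ = −13·λ_min/(λ_max−λ_min) = sqrt(13).
ϑ(G) ≈ 3.605551275.

sqrt(13)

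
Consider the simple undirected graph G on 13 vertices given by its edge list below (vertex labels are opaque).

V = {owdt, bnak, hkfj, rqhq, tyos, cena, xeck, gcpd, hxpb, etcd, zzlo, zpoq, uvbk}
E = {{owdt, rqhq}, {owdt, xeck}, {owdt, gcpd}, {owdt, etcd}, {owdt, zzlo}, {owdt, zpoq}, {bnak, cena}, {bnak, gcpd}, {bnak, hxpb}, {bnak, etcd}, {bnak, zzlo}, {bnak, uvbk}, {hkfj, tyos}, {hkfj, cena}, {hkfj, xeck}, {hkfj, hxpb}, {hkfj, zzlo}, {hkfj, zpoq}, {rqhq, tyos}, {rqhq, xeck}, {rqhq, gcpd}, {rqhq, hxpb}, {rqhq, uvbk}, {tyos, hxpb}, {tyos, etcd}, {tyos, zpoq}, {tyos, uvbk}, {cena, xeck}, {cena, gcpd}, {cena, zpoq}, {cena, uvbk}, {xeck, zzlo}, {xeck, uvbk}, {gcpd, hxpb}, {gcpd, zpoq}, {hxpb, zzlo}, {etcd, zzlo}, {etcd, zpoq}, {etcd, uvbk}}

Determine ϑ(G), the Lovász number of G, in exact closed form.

deg(bnak) = 6; N(bnak) = {cena, gcpd, hxpb, etcd, zzlo, uvbk}.
deg(tyos) = 6; N(tyos) = {hkfj, rqhq, hxpb, etcd, zpoq, uvbk}.
Vertex zzlo has 6 neighbors: owdt, bnak, hkfj, xeck, hxpb, etcd.
Vertex etcd has 6 neighbors: owdt, bnak, tyos, zzlo, zpoq, uvbk.
G on 13 vertices is 6-regular; strongly regular (13,6,2,3).
The 3 distinct eigenvalues: [6.0, 1.30278, -2.30278].
λ_max=6, λ_min=-sqrt(13)/2 - 1/2; ϑ = −13·λ_min/(λ_max−λ_min) = sqrt(13).
= 3.6055513… (decimal).

sqrt(13)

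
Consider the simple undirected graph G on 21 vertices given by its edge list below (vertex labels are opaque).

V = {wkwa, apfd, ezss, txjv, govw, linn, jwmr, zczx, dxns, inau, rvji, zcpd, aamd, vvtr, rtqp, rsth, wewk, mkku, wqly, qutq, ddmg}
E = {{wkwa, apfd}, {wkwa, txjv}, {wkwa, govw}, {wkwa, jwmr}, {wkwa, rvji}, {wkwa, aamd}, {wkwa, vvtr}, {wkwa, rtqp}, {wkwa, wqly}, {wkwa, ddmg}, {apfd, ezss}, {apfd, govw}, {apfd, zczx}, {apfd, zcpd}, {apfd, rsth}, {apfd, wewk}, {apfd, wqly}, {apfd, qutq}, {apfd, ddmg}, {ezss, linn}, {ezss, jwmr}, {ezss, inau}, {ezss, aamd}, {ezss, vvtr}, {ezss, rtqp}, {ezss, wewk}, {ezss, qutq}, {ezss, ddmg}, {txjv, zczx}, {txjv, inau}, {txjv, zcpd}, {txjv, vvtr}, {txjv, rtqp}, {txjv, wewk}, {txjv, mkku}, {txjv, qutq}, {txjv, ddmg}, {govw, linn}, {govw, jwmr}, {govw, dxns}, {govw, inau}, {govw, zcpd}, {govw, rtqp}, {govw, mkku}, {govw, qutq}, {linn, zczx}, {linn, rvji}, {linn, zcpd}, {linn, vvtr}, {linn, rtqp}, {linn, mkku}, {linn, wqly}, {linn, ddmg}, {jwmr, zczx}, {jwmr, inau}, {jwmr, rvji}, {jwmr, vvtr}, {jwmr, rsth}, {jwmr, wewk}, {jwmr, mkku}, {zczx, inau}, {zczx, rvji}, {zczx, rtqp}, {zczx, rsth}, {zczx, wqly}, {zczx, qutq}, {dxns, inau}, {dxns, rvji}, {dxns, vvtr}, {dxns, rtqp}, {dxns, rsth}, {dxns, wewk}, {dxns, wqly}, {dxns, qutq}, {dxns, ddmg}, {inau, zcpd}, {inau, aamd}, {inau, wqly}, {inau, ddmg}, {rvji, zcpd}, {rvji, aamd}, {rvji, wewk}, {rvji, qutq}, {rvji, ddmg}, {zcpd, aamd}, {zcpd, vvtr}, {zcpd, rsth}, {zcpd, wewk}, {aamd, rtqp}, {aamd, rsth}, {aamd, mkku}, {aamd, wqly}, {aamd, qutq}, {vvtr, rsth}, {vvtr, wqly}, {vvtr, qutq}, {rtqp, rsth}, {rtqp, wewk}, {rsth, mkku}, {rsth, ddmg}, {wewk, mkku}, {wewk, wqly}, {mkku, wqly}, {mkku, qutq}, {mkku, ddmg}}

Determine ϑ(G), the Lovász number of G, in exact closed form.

6

N(apfd) = {wkwa, ezss, govw, zczx, zcpd, rsth, wewk, wqly, qutq, ddmg}, |N(apfd)| = 10.
N(inau) = {ezss, txjv, govw, jwmr, zczx, dxns, zcpd, aamd, wqly, ddmg}, |N(inau)| = 10.
Vertex rsth has 10 neighbors: apfd, jwmr, zczx, dxns, zcpd, aamd, vvtr, rtqp, mkku, ddmg.
N(qutq) = {apfd, ezss, txjv, govw, zczx, dxns, rvji, aamd, vvtr, mkku}, |N(qutq)| = 10.
deg(v) = 10 for all v (|V|=21); Kneser K(7,2) on C(7,2)=21 vertices.
spec(A) ≈ [10.0, 1.0, -4.0] (distinct, 6 d.p.).
Lovász: ϑ = −21(-4)/(10+-1*(-4)) = 6.
= 6.00000000… (decimal).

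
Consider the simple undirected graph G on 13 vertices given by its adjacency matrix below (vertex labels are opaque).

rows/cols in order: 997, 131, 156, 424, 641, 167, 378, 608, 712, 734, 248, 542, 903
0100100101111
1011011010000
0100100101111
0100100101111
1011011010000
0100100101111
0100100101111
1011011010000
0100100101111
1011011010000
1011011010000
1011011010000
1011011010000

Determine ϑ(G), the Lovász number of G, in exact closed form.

7

deg(712) = 7; N(712) = {131, 641, 608, 734, 248, 542, 903}.
N(641) = {997, 156, 424, 167, 378, 712}, |N(641)| = 6.
Vertex 156 has 7 neighbors: 131, 641, 608, 734, 248, 542, 903.
N(167) = {131, 641, 608, 734, 248, 542, 903}, |N(167)| = 7.
Complete 2-partite, parts [7, 6]: perfect, ϑ = α = 7.
= 7.000000… (decimal).
Check 7 ≤ 7 ≤ 7: collapsed.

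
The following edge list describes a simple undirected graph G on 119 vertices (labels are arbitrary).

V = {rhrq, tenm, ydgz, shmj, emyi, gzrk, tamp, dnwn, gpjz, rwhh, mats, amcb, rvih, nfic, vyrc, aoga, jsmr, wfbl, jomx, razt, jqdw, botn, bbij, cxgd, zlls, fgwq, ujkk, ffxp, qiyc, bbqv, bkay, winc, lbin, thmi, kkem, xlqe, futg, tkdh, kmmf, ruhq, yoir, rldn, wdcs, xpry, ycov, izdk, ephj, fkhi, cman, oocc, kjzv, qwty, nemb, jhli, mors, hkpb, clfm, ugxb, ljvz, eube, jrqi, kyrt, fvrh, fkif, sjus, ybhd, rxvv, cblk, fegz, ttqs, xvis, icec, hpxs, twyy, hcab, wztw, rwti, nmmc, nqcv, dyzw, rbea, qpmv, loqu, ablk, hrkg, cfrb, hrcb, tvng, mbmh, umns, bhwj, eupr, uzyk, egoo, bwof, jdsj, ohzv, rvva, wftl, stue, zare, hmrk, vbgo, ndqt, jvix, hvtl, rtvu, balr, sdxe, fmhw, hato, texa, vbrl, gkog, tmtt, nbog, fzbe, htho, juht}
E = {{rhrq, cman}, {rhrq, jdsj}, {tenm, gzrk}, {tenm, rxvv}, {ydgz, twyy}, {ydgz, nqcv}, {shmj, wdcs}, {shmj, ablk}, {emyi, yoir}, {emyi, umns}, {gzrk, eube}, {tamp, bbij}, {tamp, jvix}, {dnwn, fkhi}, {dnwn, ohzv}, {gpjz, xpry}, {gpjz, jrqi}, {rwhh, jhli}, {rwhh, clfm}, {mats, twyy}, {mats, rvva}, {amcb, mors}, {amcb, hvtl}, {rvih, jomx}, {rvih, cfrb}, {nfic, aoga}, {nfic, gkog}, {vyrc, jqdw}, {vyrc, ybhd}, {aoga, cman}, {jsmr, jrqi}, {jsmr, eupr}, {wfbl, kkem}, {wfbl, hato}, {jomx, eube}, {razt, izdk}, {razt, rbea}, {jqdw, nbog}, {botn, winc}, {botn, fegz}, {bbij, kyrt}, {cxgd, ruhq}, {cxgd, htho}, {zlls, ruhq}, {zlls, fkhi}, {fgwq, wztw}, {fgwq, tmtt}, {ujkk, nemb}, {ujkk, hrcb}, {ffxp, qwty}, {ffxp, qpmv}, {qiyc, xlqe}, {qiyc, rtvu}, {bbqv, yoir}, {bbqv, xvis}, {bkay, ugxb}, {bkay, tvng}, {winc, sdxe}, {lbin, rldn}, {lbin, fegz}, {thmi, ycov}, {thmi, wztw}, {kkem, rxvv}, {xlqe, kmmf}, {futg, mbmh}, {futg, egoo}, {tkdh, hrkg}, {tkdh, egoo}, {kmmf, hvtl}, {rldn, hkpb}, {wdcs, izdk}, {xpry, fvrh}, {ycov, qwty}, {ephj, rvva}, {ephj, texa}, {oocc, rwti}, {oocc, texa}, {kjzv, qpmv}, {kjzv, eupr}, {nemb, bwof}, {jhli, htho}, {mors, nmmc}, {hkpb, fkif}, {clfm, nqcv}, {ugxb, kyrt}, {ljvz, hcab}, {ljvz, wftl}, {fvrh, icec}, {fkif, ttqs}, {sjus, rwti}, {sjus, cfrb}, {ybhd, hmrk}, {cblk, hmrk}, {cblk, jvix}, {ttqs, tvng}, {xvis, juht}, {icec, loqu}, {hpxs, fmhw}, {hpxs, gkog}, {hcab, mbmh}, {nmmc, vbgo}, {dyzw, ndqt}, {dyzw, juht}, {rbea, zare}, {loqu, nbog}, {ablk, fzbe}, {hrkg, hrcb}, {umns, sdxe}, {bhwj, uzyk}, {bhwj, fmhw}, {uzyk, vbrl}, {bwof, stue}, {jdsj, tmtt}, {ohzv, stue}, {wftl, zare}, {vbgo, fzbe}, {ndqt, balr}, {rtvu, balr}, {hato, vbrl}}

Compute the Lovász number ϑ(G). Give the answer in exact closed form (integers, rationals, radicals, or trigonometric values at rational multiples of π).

deg(hcab) = 2; N(hcab) = {ljvz, mbmh}.
Vertex tmtt has 2 neighbors: fgwq, jdsj.
deg(botn) = 2; N(botn) = {winc, fegz}.
N(hrcb) = {ujkk, hrkg}, |N(hrcb)| = 2.
deg(v) = 2 for all v (|V|=119); a single 119-cycle (edge-transitive).
Distinct eigenvalues (to 5 d.p.): [2.0, 1.99721, 1.98886, 1.97496, 1.95556, 1.93071, 1.90047, 1.86494, 1.82422, 1.7784, 1.72763, 1.67205, 1.6118, 1.54707, 1.47802, 1.40485, 1.32776, 1.24698, 1.16272, 1.07522, 0.98472, 0.89148, 0.79575, 0.6978, 0.59791, 0.49636, 0.39342, 0.28938, 0.18454, 0.07918, -0.0264, -0.1319, -0.23704, -0.34152, -0.44504, -0.54733, -0.64808, -0.74704, -0.84391, -0.93843, -1.03033, -1.11936, -1.20527, -1.28782, -1.36678, -1.44194, -1.51307, -1.57999, -1.6425, -1.70043, -1.75363, -1.80194, -1.84522, -1.88337, -1.91626, -1.94381, -1.96595, -1.9826, -1.99373, -1.9993].
ϑ = −N·λ_min/(λ_max−λ_min) = −119·(-2*cos(pi/119))/(2−(-2*cos(pi/119))) = 119*cos(pi/119)/(cos(pi/119) + 1).
ϑ(G) ≈ 59.489632.
Check 59 ≤ 119*cos(pi/119)/(cos(pi/119) + 1) ≤ 60: both strict.

119*cos(pi/119)/(cos(pi/119) + 1)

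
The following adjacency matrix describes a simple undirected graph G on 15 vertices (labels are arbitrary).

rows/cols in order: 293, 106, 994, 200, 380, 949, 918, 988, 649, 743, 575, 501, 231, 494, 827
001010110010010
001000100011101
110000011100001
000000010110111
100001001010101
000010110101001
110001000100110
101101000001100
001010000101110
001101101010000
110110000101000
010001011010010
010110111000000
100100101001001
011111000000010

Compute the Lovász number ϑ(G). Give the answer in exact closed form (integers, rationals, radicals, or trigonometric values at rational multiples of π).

deg(949) = 6; N(949) = {380, 918, 988, 743, 501, 827}.
Vertex 380 has 6 neighbors: 293, 949, 649, 575, 231, 827.
N(827) = {106, 994, 200, 380, 949, 494}, |N(827)| = 6.
deg(743) = 6; N(743) = {994, 200, 949, 918, 649, 575}.
Every vertex has degree 6 (N=15); this is K(6,2), the Kneser graph.
spec(A) ≈ [6.0, 1.0, -3.0] (distinct, 5 d.p.).
−15·(-3) / ((6)−(-3)) = 5 = ϑ(G).
ϑ(G) ≈ 5.000000000.

5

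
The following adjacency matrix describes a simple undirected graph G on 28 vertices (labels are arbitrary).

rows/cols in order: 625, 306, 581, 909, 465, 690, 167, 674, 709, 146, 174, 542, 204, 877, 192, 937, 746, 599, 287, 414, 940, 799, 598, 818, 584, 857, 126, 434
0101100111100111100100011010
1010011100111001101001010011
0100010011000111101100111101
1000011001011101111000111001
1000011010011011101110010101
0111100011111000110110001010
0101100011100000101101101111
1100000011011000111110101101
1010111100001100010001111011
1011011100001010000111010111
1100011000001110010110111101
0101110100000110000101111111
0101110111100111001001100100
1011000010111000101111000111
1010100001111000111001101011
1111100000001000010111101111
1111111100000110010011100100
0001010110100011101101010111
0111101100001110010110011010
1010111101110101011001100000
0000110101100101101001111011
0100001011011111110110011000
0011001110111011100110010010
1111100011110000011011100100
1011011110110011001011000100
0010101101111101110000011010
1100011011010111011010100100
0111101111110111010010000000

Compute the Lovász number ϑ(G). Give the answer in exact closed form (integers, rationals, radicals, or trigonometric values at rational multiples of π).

7

Vertex 799 has 15 neighbors: 306, 167, 709, 146, 542, 204, 877, 192, 937, 746, 599, 414, 940, 818, 584.
deg(414) = 15; N(414) = {625, 581, 465, 690, 167, 674, 146, 174, 542, 877, 937, 599, 287, 799, 598}.
N(434) = {306, 581, 909, 465, 167, 674, 709, 146, 174, 542, 877, 192, 937, 599, 940}, |N(434)| = 15.
N(306) = {625, 581, 690, 167, 674, 174, 542, 204, 937, 746, 287, 799, 818, 126, 434}, |N(306)| = 15.
28-vertex 15-regular graph: Kneser K(8,2) on C(8,2)=28 vertices.
Distinct eigenvalues (to 4 d.p.): [15.0, 1.0, -5.0].
Lovász: ϑ = −28(-5)/(15+-1*(-5)) = 7.
≈ 7.0000 (to 4 d.p.).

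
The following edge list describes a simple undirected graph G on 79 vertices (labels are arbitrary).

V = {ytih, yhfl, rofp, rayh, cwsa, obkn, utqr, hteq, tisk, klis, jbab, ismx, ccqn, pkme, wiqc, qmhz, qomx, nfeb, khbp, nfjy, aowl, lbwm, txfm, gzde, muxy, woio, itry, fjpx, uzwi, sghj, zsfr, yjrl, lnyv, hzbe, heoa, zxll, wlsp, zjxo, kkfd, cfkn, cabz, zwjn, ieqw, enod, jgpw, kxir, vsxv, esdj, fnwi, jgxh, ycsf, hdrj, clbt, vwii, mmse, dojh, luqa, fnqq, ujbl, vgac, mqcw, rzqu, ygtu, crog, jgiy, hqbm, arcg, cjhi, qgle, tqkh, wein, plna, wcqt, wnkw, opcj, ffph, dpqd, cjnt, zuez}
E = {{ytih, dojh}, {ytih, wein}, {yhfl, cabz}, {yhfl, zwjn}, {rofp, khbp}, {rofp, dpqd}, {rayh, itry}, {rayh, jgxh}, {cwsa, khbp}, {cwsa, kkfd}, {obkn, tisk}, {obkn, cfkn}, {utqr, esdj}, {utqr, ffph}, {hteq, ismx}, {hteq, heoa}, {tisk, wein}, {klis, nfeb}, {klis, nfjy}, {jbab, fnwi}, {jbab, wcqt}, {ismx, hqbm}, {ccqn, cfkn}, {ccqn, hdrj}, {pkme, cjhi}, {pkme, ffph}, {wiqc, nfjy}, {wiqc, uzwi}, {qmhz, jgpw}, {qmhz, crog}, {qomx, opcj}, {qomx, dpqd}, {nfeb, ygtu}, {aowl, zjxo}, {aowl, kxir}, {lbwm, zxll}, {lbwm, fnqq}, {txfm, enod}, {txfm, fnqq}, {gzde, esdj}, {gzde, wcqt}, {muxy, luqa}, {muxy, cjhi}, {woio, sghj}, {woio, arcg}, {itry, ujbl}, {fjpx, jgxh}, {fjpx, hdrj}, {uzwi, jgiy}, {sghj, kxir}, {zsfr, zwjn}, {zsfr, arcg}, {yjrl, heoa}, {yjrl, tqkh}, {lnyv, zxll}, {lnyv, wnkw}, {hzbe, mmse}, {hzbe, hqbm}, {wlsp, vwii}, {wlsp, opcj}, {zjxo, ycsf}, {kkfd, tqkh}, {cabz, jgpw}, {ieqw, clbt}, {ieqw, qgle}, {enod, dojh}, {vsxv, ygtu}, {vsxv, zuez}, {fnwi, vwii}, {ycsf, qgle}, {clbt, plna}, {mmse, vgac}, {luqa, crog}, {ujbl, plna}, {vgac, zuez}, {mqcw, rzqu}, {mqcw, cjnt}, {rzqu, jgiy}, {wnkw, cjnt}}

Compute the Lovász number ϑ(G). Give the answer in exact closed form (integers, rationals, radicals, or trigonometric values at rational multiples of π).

79*cos(pi/79)/(cos(pi/79) + 1)

deg(cfkn) = 2; N(cfkn) = {obkn, ccqn}.
N(zuez) = {vsxv, vgac}, |N(zuez)| = 2.
deg(plna) = 2; N(plna) = {clbt, ujbl}.
deg(jbab) = 2; N(jbab) = {fnwi, wcqt}.
G on 79 vertices is 2-regular; connected 2-regular on 79 ⇒ C_{79}.
spec(A) ≈ [2.0, 1.99368, 1.97475, 1.94334, 1.89964, 1.84393, 1.77657, 1.69797, 1.60863, 1.50913, 1.40008, 1.28219, 1.15618, 1.02287, 0.88309, 0.73773, 0.5877, 0.43396, 0.27747, 0.11923, -0.03976, -0.19851, -0.356, -0.51123, -0.66324, -0.81105, -0.95374, -1.09039, -1.22015, -1.3422, -1.45576, -1.56011, -1.65461, -1.73864, -1.81168, -1.87327, -1.92301, -1.96059, -1.98578, -1.99842] (distinct, 5 d.p.).
ϑ = −N·λ_min/(λ_max−λ_min) = −79·(-2*cos(pi/79))/(2−(-2*cos(pi/79))) = 79*cos(pi/79)/(cos(pi/79) + 1).
= 39.4843794… (decimal).
α=39, χ(Ḡ)=40; ϑ=79*cos(pi/79)/(cos(pi/79) + 1) lies between (both strict).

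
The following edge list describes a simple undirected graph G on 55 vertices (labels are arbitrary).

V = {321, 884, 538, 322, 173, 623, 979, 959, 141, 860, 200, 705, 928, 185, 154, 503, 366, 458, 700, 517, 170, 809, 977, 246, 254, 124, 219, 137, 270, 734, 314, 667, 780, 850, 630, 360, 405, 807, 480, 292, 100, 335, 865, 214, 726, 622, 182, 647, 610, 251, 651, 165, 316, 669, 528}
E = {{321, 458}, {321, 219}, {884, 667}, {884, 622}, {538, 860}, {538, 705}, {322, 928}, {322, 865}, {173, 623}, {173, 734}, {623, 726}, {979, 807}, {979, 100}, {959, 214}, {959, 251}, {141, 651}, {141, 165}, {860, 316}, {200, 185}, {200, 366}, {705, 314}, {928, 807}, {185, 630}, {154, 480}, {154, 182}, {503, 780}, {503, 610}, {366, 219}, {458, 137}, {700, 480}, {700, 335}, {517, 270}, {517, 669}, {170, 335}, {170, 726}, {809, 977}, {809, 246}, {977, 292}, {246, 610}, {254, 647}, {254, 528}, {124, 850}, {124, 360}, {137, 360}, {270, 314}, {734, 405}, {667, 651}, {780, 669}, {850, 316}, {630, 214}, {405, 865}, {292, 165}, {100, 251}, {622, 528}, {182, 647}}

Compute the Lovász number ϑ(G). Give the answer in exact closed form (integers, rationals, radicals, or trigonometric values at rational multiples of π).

deg(254) = 2; N(254) = {647, 528}.
deg(503) = 2; N(503) = {780, 610}.
N(623) = {173, 726}, |N(623)| = 2.
deg(182) = 2; N(182) = {154, 647}.
G on 55 vertices is 2-regular; the odd cycle C_{55}.
Distinct eigenvalues (to 5 d.p.): [2.0, 1.98696, 1.94802, 1.88369, 1.7948, 1.68251, 1.54828, 1.39388, 1.2213, 1.03279, 0.83083, 0.61803, 0.39718, 0.17115, -0.05711, -0.28463, -0.50844, -0.72562, -0.93333, -1.12889, -1.30972, -1.47348, -1.61803, -1.74149, -1.84225, -1.91899, -1.97071, -1.99674].
λ_max=2, λ_min=-2*cos(pi/55); ϑ = −55·λ_min/(λ_max−λ_min) = 55*cos(pi/55)/(cos(pi/55) + 1).
Numerically 27.47756.
Lovász sandwich 27 ≤ 55*cos(pi/55)/(cos(pi/55) + 1) ≤ 28: both strict.

55*cos(pi/55)/(cos(pi/55) + 1)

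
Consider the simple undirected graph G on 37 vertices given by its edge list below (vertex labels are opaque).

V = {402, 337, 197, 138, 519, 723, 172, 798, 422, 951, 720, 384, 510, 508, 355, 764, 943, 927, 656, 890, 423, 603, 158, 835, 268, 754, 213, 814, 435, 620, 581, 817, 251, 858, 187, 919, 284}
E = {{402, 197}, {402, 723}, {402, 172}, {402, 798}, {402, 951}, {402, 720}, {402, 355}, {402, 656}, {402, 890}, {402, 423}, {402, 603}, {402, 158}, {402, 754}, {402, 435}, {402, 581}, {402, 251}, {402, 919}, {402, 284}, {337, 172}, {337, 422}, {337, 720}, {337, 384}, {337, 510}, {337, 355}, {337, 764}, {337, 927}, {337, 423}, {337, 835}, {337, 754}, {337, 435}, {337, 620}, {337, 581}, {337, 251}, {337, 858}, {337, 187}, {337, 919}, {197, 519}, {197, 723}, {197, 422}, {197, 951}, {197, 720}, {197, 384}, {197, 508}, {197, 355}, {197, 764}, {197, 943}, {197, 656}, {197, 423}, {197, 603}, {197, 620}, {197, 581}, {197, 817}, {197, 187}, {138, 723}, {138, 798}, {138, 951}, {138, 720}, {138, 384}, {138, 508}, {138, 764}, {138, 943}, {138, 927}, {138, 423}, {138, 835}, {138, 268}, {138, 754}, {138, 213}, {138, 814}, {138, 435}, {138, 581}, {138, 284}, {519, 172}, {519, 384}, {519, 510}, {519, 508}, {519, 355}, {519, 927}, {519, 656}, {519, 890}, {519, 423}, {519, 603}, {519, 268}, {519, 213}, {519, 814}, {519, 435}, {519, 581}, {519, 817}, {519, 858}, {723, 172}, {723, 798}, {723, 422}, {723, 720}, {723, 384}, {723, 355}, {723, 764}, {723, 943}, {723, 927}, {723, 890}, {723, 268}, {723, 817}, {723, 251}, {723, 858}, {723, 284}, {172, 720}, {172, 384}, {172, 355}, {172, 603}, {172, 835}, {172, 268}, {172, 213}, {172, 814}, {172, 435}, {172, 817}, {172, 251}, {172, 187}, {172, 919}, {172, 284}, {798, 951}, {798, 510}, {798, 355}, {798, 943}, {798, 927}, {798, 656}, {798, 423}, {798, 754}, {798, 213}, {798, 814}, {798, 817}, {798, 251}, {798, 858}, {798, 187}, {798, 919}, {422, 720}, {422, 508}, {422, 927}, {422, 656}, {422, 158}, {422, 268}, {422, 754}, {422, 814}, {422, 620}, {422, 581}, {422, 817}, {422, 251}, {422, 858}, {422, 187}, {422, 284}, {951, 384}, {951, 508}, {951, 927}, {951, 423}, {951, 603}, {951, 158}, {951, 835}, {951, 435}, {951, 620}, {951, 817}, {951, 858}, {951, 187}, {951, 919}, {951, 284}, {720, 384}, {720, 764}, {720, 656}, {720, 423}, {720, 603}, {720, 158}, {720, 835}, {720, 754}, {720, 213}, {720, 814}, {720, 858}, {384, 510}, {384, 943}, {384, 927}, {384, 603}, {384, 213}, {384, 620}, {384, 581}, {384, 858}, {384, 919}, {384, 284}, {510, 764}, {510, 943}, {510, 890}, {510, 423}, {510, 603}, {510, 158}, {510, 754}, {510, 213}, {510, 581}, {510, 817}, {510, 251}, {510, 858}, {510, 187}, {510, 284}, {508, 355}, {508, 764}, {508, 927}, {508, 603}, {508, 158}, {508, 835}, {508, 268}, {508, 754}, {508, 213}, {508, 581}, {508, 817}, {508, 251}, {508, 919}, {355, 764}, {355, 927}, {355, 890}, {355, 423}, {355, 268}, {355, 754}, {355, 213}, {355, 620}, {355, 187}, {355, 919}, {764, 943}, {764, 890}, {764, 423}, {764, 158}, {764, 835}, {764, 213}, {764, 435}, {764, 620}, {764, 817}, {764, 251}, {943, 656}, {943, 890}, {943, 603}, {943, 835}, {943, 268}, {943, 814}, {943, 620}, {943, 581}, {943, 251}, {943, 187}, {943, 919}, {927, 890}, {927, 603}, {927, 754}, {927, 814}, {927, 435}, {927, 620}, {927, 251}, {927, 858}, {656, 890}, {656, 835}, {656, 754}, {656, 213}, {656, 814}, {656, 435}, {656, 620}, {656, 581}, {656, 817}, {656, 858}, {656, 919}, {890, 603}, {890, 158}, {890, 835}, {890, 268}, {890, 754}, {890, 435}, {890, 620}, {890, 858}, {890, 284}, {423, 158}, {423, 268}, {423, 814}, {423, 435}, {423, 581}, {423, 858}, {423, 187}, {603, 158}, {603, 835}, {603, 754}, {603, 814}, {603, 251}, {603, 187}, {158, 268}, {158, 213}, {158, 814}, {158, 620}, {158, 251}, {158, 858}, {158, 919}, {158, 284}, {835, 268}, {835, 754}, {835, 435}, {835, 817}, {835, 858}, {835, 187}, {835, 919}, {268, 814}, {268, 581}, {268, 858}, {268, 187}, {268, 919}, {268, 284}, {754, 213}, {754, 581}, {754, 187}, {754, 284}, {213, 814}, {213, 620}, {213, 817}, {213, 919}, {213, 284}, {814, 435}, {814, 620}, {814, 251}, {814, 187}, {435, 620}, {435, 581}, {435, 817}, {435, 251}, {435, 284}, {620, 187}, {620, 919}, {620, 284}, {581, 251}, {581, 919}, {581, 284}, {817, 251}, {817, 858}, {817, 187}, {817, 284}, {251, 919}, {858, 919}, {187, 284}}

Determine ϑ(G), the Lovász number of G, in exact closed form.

Vertex 337 has 18 neighbors: 172, 422, 720, 384, 510, 355, 764, 927, 423, 835, 754, 435, 620, 581, 251, 858, 187, 919.
N(656) = {402, 197, 519, 798, 422, 720, 943, 890, 835, 754, 213, 814, 435, 620, 581, 817, 858, 919}, |N(656)| = 18.
deg(355) = 18; N(355) = {402, 337, 197, 519, 723, 172, 798, 508, 764, 927, 890, 423, 268, 754, 213, 620, 187, 919}.
N(284) = {402, 138, 723, 172, 422, 951, 384, 510, 890, 158, 268, 754, 213, 435, 620, 581, 817, 187}, |N(284)| = 18.
18-regular, N=37; strongly regular (37,18,8,9).
spec(A) ≈ [18.0, 2.54138, -3.54138] (distinct, 5 d.p.).
−37·(-sqrt(37)/2 - 1/2) / ((18)−(-sqrt(37)/2 - 1/2)) = sqrt(37) = ϑ(G).
ϑ(G) ≈ 6.08276.

sqrt(37)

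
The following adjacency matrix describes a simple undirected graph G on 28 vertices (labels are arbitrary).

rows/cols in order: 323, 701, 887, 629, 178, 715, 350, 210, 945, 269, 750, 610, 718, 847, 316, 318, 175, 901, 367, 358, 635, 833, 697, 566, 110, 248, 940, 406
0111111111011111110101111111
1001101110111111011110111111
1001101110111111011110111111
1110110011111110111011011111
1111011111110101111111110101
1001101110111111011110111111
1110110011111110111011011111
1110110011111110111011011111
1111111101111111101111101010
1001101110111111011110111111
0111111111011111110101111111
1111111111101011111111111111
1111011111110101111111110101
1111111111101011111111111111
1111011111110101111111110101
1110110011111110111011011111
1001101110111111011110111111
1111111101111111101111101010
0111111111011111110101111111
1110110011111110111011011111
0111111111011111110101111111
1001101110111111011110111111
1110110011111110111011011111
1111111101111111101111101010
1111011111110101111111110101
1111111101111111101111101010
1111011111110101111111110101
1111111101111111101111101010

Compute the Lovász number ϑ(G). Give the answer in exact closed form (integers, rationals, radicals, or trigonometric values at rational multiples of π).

6

Vertex 940 has 23 neighbors: 323, 701, 887, 629, 715, 350, 210, 945, 269, 750, 610, 847, 318, 175, 901, 367, 358, 635, 833, 697, 566, 248, 406.
deg(635) = 24; N(635) = {701, 887, 629, 178, 715, 350, 210, 945, 269, 610, 718, 847, 316, 318, 175, 901, 358, 833, 697, 566, 110, 248, 940, 406}.
N(750) = {701, 887, 629, 178, 715, 350, 210, 945, 269, 610, 718, 847, 316, 318, 175, 901, 358, 833, 697, 566, 110, 248, 940, 406}, |N(750)| = 24.
deg(847) = 26; N(847) = {323, 701, 887, 629, 178, 715, 350, 210, 945, 269, 750, 718, 316, 318, 175, 901, 367, 358, 635, 833, 697, 566, 110, 248, 940, 406}.
G = K_{6,6,5,5,4,2}: α = 6 = χ(Ḡ), so ϑ = 6.
≈ 6.0000000 (to 7 d.p.).
Lovász sandwich 6 ≤ 6 ≤ 6: collapsed.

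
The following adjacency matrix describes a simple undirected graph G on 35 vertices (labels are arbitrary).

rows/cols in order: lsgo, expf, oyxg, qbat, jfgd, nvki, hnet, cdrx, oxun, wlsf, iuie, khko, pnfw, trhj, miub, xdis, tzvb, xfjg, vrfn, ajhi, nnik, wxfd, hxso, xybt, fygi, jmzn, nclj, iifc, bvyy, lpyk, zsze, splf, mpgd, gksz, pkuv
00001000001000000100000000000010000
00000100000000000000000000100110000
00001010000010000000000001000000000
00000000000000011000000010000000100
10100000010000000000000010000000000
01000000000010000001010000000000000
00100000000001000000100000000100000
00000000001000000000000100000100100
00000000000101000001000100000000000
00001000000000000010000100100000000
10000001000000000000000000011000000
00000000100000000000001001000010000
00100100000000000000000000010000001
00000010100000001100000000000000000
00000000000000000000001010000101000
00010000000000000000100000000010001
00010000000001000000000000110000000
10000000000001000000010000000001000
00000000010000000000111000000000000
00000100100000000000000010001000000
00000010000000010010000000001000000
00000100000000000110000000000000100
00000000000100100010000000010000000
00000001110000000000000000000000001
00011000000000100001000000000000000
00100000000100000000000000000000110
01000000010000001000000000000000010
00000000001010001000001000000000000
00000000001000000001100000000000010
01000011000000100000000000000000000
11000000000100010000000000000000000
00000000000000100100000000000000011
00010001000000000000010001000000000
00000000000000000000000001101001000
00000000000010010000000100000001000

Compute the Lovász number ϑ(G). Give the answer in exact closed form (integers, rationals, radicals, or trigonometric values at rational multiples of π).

15

N(gksz) = {jmzn, nclj, bvyy, splf}, |N(gksz)| = 4.
N(bvyy) = {iuie, ajhi, nnik, gksz}, |N(bvyy)| = 4.
Vertex lpyk has 4 neighbors: expf, hnet, cdrx, miub.
N(hnet) = {oyxg, trhj, nnik, lpyk}, |N(hnet)| = 4.
Every vertex has degree 4 (N=35); Kneser-type, 3-subsets of [7].
Distinct eigenvalues (to 6 d.p.): [4.0, 2.0, -1.0, -3.0].
−35·(-3) / ((4)−(-3)) = 15 = ϑ(G).
≈ 15.0000000 (to 7 d.p.).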